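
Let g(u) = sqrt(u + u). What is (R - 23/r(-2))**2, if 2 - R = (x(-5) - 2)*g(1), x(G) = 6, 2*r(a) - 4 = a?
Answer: 473 + 168*sqrt(2) ≈ 710.59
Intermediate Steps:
r(a) = 2 + a/2
g(u) = sqrt(2)*sqrt(u) (g(u) = sqrt(2*u) = sqrt(2)*sqrt(u))
R = 2 - 4*sqrt(2) (R = 2 - (6 - 2)*sqrt(2)*sqrt(1) = 2 - 4*sqrt(2)*1 = 2 - 4*sqrt(2) ≈ -3.6569)
(R - 23/r(-2))**2 = ((2 - 4*sqrt(2)) - 23/(2 + (1/2)*(-2)))**2 = ((2 - 4*sqrt(2)) - 23/(2 - 1))**2 = ((2 - 4*sqrt(2)) - 23/1)**2 = ((2 - 4*sqrt(2)) - 23*1)**2 = ((2 - 4*sqrt(2)) - 23)**2 = (-21 - 4*sqrt(2))**2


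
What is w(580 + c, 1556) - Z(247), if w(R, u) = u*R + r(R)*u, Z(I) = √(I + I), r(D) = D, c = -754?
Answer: -541488 - √494 ≈ -5.4151e+5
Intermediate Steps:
Z(I) = √2*√I (Z(I) = √(2*I) = √2*√I)
w(R, u) = 2*R*u (w(R, u) = u*R + R*u = R*u + R*u = 2*R*u)
w(580 + c, 1556) - Z(247) = 2*(580 - 754)*1556 - √2*√247 = 2*(-174)*1556 - √494 = -541488 - √494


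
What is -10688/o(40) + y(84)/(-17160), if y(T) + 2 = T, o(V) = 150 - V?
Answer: -166741/1716 ≈ -97.168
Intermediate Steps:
y(T) = -2 + T
-10688/o(40) + y(84)/(-17160) = -10688/(150 - 1*40) + (-2 + 84)/(-17160) = -10688/(150 - 40) + 82*(-1/17160) = -10688/110 - 41/8580 = -10688*1/110 - 41/8580 = -5344/55 - 41/8580 = -166741/1716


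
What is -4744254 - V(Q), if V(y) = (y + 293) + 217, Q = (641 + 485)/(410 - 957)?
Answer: -2595384782/547 ≈ -4.7448e+6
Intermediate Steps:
Q = -1126/547 (Q = 1126/(-547) = 1126*(-1/547) = -1126/547 ≈ -2.0585)
V(y) = 510 + y (V(y) = (293 + y) + 217 = 510 + y)
-4744254 - V(Q) = -4744254 - (510 - 1126/547) = -4744254 - 1*277844/547 = -4744254 - 277844/547 = -2595384782/547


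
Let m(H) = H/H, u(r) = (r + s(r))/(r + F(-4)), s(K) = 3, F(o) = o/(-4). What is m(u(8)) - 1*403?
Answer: -402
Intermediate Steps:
F(o) = -o/4 (F(o) = o*(-1/4) = -o/4)
u(r) = (3 + r)/(1 + r) (u(r) = (r + 3)/(r - 1/4*(-4)) = (3 + r)/(r + 1) = (3 + r)/(1 + r))
m(H) = 1
m(u(8)) - 1*403 = 1 - 1*403 = 1 - 403 = -402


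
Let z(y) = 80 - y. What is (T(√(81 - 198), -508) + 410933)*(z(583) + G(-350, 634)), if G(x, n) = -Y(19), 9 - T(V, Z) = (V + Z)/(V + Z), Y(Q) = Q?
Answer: -214511202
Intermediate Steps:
T(V, Z) = 8 (T(V, Z) = 9 - (V + Z)/(V + Z) = 9 - 1*1 = 9 - 1 = 8)
G(x, n) = -19 (G(x, n) = -1*19 = -19)
(T(√(81 - 198), -508) + 410933)*(z(583) + G(-350, 634)) = (8 + 410933)*((80 - 1*583) - 19) = 410941*((80 - 583) - 19) = 410941*(-503 - 19) = 410941*(-522) = -214511202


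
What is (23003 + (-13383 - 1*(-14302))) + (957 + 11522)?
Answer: 36401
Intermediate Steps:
(23003 + (-13383 - 1*(-14302))) + (957 + 11522) = (23003 + (-13383 + 14302)) + 12479 = (23003 + 919) + 12479 = 23922 + 12479 = 36401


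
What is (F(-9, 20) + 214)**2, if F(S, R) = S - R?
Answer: 34225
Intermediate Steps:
(F(-9, 20) + 214)**2 = ((-9 - 1*20) + 214)**2 = ((-9 - 20) + 214)**2 = (-29 + 214)**2 = 185**2 = 34225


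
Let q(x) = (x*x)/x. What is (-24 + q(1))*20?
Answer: -460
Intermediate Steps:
q(x) = x (q(x) = x²/x = x)
(-24 + q(1))*20 = (-24 + 1)*20 = -23*20 = -460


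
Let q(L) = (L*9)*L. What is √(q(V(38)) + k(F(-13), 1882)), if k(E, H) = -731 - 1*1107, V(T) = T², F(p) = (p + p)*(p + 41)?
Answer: √18764386 ≈ 4331.8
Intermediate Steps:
F(p) = 2*p*(41 + p) (F(p) = (2*p)*(41 + p) = 2*p*(41 + p))
q(L) = 9*L² (q(L) = (9*L)*L = 9*L²)
k(E, H) = -1838 (k(E, H) = -731 - 1107 = -1838)
√(q(V(38)) + k(F(-13), 1882)) = √(9*(38²)² - 1838) = √(9*1444² - 1838) = √(9*2085136 - 1838) = √(18766224 - 1838) = √18764386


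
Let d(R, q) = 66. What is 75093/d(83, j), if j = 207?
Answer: 25031/22 ≈ 1137.8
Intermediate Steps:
75093/d(83, j) = 75093/66 = 75093*(1/66) = 25031/22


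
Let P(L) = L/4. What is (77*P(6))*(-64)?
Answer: -7392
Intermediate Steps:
P(L) = L/4 (P(L) = L*(1/4) = L/4)
(77*P(6))*(-64) = (77*((1/4)*6))*(-64) = (77*(3/2))*(-64) = (231/2)*(-64) = -7392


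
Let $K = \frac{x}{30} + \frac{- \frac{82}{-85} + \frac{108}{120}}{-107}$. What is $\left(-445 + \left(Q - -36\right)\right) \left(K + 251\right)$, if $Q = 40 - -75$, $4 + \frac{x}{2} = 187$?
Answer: $- \frac{703731777}{9095} \approx -77376.0$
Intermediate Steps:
$x = 366$ ($x = -8 + 2 \cdot 187 = -8 + 374 = 366$)
$Q = 115$ ($Q = 40 + 75 = 115$)
$K = \frac{221601}{18190}$ ($K = \frac{366}{30} + \frac{- \frac{82}{-85} + \frac{108}{120}}{-107} = 366 \cdot \frac{1}{30} + \left(\left(-82\right) \left(- \frac{1}{85}\right) + 108 \cdot \frac{1}{120}\right) \left(- \frac{1}{107}\right) = \frac{61}{5} + \left(\frac{82}{85} + \frac{9}{10}\right) \left(- \frac{1}{107}\right) = \frac{61}{5} + \frac{317}{170} \left(- \frac{1}{107}\right) = \frac{61}{5} - \frac{317}{18190} = \frac{221601}{18190} \approx 12.183$)
$\left(-445 + \left(Q - -36\right)\right) \left(K + 251\right) = \left(-445 + \left(115 - -36\right)\right) \left(\frac{221601}{18190} + 251\right) = \left(-445 + \left(115 + 36\right)\right) \frac{4787291}{18190} = \left(-445 + 151\right) \frac{4787291}{18190} = \left(-294\right) \frac{4787291}{18190} = - \frac{703731777}{9095}$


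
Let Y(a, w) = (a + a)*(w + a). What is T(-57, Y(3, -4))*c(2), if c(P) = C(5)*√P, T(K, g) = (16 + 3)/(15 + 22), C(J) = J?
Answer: 95*√2/37 ≈ 3.6311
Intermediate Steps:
Y(a, w) = 2*a*(a + w) (Y(a, w) = (2*a)*(a + w) = 2*a*(a + w))
T(K, g) = 19/37
c(P) = 5*√P
T(-57, Y(3, -4))*c(2) = 19*(5*√2)/37 = 95*√2/37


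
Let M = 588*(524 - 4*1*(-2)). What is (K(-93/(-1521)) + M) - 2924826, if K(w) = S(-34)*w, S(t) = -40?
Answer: -1324290310/507 ≈ -2.6120e+6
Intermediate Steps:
K(w) = -40*w
M = 312816 (M = 588*(524 - 4*(-2)) = 588*(524 + 8) = 588*532 = 312816)
(K(-93/(-1521)) + M) - 2924826 = (-(-3720)/(-1521) + 312816) - 2924826 = (-(-3720)*(-1)/1521 + 312816) - 2924826 = (-40*31/507 + 312816) - 2924826 = (-1240/507 + 312816) - 2924826 = 158596472/507 - 2924826 = -1324290310/507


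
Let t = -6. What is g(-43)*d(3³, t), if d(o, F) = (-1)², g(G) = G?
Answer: -43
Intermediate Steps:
d(o, F) = 1
g(-43)*d(3³, t) = -43*1 = -43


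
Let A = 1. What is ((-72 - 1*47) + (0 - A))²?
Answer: 14400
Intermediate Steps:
((-72 - 1*47) + (0 - A))² = ((-72 - 1*47) + (0 - 1*1))² = ((-72 - 47) + (0 - 1))² = (-119 - 1)² = (-120)² = 14400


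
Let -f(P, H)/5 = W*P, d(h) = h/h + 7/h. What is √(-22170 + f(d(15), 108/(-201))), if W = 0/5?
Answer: I*√22170 ≈ 148.9*I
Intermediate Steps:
W = 0 (W = 0*(⅕) = 0)
d(h) = 1 + 7/h
f(P, H) = 0 (f(P, H) = -0*P = -5*0 = 0)
√(-22170 + f(d(15), 108/(-201))) = √(-22170 + 0) = √(-22170) = I*√22170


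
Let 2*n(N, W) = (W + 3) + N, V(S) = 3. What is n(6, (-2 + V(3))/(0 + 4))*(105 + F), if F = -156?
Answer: -1887/8 ≈ -235.88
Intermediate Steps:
n(N, W) = 3/2 + N/2 + W/2 (n(N, W) = ((W + 3) + N)/2 = ((3 + W) + N)/2 = (3 + N + W)/2 = 3/2 + N/2 + W/2)
n(6, (-2 + V(3))/(0 + 4))*(105 + F) = (3/2 + (1/2)*6 + ((-2 + 3)/(0 + 4))/2)*(105 - 156) = (3/2 + 3 + (1/4)/2)*(-51) = (3/2 + 3 + (1*(1/4))/2)*(-51) = (3/2 + 3 + (1/2)*(1/4))*(-51) = (3/2 + 3 + 1/8)*(-51) = (37/8)*(-51) = -1887/8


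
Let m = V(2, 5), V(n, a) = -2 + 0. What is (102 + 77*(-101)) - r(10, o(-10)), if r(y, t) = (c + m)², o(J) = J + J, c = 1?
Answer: -7676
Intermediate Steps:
V(n, a) = -2
m = -2
o(J) = 2*J
r(y, t) = 1 (r(y, t) = (1 - 2)² = (-1)² = 1)
(102 + 77*(-101)) - r(10, o(-10)) = (102 + 77*(-101)) - 1*1 = (102 - 7777) - 1 = -7675 - 1 = -7676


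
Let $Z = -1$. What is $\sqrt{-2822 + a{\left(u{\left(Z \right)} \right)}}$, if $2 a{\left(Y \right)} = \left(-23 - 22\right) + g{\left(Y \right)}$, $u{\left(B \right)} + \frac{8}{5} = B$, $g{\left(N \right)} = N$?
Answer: $\frac{3 i \sqrt{7905}}{5} \approx 53.346 i$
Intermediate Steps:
$u{\left(B \right)} = - \frac{8}{5} + B$
$a{\left(Y \right)} = - \frac{45}{2} + \frac{Y}{2}$ ($a{\left(Y \right)} = \frac{\left(-23 - 22\right) + Y}{2} = \frac{-45 + Y}{2} = - \frac{45}{2} + \frac{Y}{2}$)
$\sqrt{-2822 + a{\left(u{\left(Z \right)} \right)}} = \sqrt{-2822 - \left(\frac{45}{2} - \frac{- \frac{8}{5} - 1}{2}\right)} = \sqrt{-2822 + \left(- \frac{45}{2} + \frac{1}{2} \left(- \frac{13}{5}\right)\right)} = \sqrt{-2822 - \frac{119}{5}} = \sqrt{- \frac{14229}{5}} = \frac{3 i \sqrt{7905}}{5}$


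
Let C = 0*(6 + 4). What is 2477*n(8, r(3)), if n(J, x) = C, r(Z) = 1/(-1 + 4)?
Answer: 0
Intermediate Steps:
C = 0 (C = 0*10 = 0)
r(Z) = ⅓ (r(Z) = 1/3 = ⅓)
n(J, x) = 0
2477*n(8, r(3)) = 2477*0 = 0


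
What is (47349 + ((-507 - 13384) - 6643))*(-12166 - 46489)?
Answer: -1572833825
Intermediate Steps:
(47349 + ((-507 - 13384) - 6643))*(-12166 - 46489) = (47349 + (-13891 - 6643))*(-58655) = (47349 - 20534)*(-58655) = 26815*(-58655) = -1572833825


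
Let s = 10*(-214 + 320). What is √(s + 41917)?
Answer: √42977 ≈ 207.31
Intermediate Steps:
s = 1060 (s = 10*106 = 1060)
√(s + 41917) = √(1060 + 41917) = √42977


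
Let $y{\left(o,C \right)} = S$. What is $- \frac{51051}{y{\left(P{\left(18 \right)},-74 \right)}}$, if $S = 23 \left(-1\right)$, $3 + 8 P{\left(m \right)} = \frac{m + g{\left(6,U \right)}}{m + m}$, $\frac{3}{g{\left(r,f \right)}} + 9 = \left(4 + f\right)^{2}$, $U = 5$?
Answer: $\frac{51051}{23} \approx 2219.6$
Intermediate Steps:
$g{\left(r,f \right)} = \frac{3}{-9 + \left(4 + f\right)^{2}}$
$P{\left(m \right)} = - \frac{3}{8} + \frac{\frac{1}{24} + m}{16 m}$ ($P{\left(m \right)} = - \frac{3}{8} + \frac{\left(m + \frac{3}{-9 + \left(4 + 5\right)^{2}}\right) \frac{1}{m + m}}{8} = - \frac{3}{8} + \frac{\left(m + \frac{3}{-9 + 9^{2}}\right) \frac{1}{2 m}}{8} = - \frac{3}{8} + \frac{\left(m + \frac{3}{-9 + 81}\right) \frac{1}{2 m}}{8} = - \frac{3}{8} + \frac{\left(m + \frac{3}{72}\right) \frac{1}{2 m}}{8} = - \frac{3}{8} + \frac{\left(m + 3 \cdot \frac{1}{72}\right) \frac{1}{2 m}}{8} = - \frac{3}{8} + \frac{\left(m + \frac{1}{24}\right) \frac{1}{2 m}}{8} = - \frac{3}{8} + \frac{\left(\frac{1}{24} + m\right) \frac{1}{2 m}}{8} = - \frac{3}{8} + \frac{\frac{1}{2} \frac{1}{m} \left(\frac{1}{24} + m\right)}{8} = - \frac{3}{8} + \frac{\frac{1}{24} + m}{16 m}$)
$S = -23$
$y{\left(o,C \right)} = -23$
$- \frac{51051}{y{\left(P{\left(18 \right)},-74 \right)}} = - \frac{51051}{-23} = \left(-51051\right) \left(- \frac{1}{23}\right) = \frac{51051}{23}$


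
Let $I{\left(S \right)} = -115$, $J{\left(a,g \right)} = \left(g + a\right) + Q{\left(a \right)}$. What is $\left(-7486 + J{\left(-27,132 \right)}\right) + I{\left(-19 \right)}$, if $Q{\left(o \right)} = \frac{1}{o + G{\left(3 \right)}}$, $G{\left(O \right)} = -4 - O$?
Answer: $- \frac{254865}{34} \approx -7496.0$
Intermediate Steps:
$Q{\left(o \right)} = \frac{1}{-7 + o}$ ($Q{\left(o \right)} = \frac{1}{o - 7} = \frac{1}{-7 + o}$)
$J{\left(a,g \right)} = a + g + \frac{1}{-7 + a}$ ($J{\left(a,g \right)} = \left(g + a\right) + \frac{1}{-7 + a} = \left(a + g\right) + \frac{1}{-7 + a} = a + g + \frac{1}{-7 + a}$)
$\left(-7486 + J{\left(-27,132 \right)}\right) + I{\left(-19 \right)} = \left(-7486 + \frac{1 + \left(-7 - 27\right) \left(-27 + 132\right)}{-7 - 27}\right) - 115 = \left(-7486 + \frac{1 - 3570}{-34}\right) - 115 = \left(-7486 - \frac{1 - 3570}{34}\right) - 115 = \left(-7486 - - \frac{3569}{34}\right) - 115 = \left(-7486 + \frac{3569}{34}\right) - 115 = - \frac{250955}{34} - 115 = - \frac{254865}{34}$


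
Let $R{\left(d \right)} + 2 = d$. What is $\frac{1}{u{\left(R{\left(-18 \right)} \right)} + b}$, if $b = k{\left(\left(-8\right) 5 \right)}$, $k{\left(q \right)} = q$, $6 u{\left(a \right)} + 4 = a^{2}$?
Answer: $\frac{1}{26} \approx 0.038462$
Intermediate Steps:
$R{\left(d \right)} = -2 + d$
$u{\left(a \right)} = - \frac{2}{3} + \frac{a^{2}}{6}$
$b = -40$ ($b = \left(-8\right) 5 = -40$)
$\frac{1}{u{\left(R{\left(-18 \right)} \right)} + b} = \frac{1}{\left(- \frac{2}{3} + \frac{\left(-2 - 18\right)^{2}}{6}\right) - 40} = \frac{1}{\left(- \frac{2}{3} + \frac{\left(-20\right)^{2}}{6}\right) - 40} = \frac{1}{\left(- \frac{2}{3} + \frac{1}{6} \cdot 400\right) - 40} = \frac{1}{\left(- \frac{2}{3} + \frac{200}{3}\right) - 40} = \frac{1}{66 - 40} = \frac{1}{26}$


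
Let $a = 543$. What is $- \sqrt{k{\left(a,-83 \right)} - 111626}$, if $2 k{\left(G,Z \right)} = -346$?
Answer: $- i \sqrt{111799} \approx - 334.36 i$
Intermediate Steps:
$k{\left(G,Z \right)} = -173$ ($k{\left(G,Z \right)} = \frac{1}{2} \left(-346\right) = -173$)
$- \sqrt{k{\left(a,-83 \right)} - 111626} = - \sqrt{-173 - 111626} = - \sqrt{-111799} = - i \sqrt{111799}$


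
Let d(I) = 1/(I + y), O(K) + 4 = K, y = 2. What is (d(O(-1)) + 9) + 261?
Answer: 809/3 ≈ 269.67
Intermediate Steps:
O(K) = -4 + K
d(I) = 1/(2 + I) (d(I) = 1/(I + 2) = 1/(2 + I))
(d(O(-1)) + 9) + 261 = (1/(2 + (-4 - 1)) + 9) + 261 = (1/(2 - 5) + 9) + 261 = (1/(-3) + 9) + 261 = (-⅓ + 9) + 261 = 26/3 + 261 = 809/3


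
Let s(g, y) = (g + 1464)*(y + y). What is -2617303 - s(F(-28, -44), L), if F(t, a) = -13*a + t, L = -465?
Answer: -749863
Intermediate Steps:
F(t, a) = t - 13*a
s(g, y) = 2*y*(1464 + g) (s(g, y) = (1464 + g)*(2*y) = 2*y*(1464 + g))
-2617303 - s(F(-28, -44), L) = -2617303 - 2*(-465)*(1464 + (-28 - 13*(-44))) = -2617303 - 2*(-465)*(1464 + (-28 + 572)) = -2617303 - 2*(-465)*(1464 + 544) = -2617303 - 2*(-465)*2008 = -2617303 - 1*(-1867440) = -2617303 + 1867440 = -749863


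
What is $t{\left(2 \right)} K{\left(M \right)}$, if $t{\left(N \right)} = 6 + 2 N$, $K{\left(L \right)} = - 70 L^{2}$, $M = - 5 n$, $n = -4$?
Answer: $-280000$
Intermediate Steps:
$M = 20$ ($M = \left(-5\right) \left(-4\right) = 20$)
$t{\left(2 \right)} K{\left(M \right)} = \left(6 + 2 \cdot 2\right) \left(- 70 \cdot 20^{2}\right) = \left(6 + 4\right) \left(\left(-70\right) 400\right) = 10 \left(-28000\right) = -280000$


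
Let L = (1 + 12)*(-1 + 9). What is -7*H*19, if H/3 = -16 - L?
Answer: 47880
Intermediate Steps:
L = 104 (L = 13*8 = 104)
H = -360 (H = 3*(-16 - 1*104) = 3*(-16 - 104) = 3*(-120) = -360)
-7*H*19 = -7*(-360)*19 = 2520*19 = 47880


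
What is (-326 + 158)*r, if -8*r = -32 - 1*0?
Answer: -672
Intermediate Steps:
r = 4 (r = -(-32 - 1*0)/8 = -(-32 + 0)/8 = -⅛*(-32) = 4)
(-326 + 158)*r = (-326 + 158)*4 = -168*4 = -672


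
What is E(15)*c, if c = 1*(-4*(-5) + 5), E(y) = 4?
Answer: 100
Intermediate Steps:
c = 25 (c = 1*(20 + 5) = 1*25 = 25)
E(15)*c = 4*25 = 100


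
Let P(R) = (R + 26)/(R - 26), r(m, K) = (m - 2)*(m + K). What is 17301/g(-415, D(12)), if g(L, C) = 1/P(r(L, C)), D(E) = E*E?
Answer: 1955583933/112981 ≈ 17309.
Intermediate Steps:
D(E) = E**2
r(m, K) = (-2 + m)*(K + m)
P(R) = (26 + R)/(-26 + R)
g(L, C) = (-26 + L**2 - 2*C - 2*L + C*L)/(26 + L**2 - 2*C - 2*L + C*L) (g(L, C) = 1/((26 + (L**2 - 2*C - 2*L + C*L))/(-26 + (L**2 - 2*C - 2*L + C*L))) = 1/((26 + L**2 - 2*C - 2*L + C*L)/(-26 + L**2 - 2*C - 2*L + C*L)) = (-26 + L**2 - 2*C - 2*L + C*L)/(26 + L**2 - 2*C - 2*L + C*L))
17301/g(-415, D(12)) = 17301/(((-26 + (-415)**2 - 2*12**2 - 2*(-415) + 12**2*(-415))/(26 + (-415)**2 - 2*12**2 - 2*(-415) + 12**2*(-415)))) = 17301/(((-26 + 172225 - 2*144 + 830 + 144*(-415))/(26 + 172225 - 2*144 + 830 + 144*(-415)))) = 17301/(((-26 + 172225 - 288 + 830 - 59760)/(26 + 172225 - 288 + 830 - 59760))) = 17301/((112981/113033)) = 17301/(((1/113033)*112981)) = 17301/(112981/113033) = 17301*(113033/112981) = 1955583933/112981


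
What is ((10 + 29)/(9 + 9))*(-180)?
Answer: -390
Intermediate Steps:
((10 + 29)/(9 + 9))*(-180) = (39/18)*(-180) = (39*(1/18))*(-180) = (13/6)*(-180) = -390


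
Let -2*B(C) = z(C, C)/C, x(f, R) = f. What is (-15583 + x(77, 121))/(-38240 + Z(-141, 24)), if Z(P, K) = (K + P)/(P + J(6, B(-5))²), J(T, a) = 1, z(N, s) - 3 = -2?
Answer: 2170840/5353483 ≈ 0.40550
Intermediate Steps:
z(N, s) = 1 (z(N, s) = 3 - 2 = 1)
B(C) = -1/(2*C)
Z(P, K) = (K + P)/(1 + P) (Z(P, K) = (K + P)/(P + 1²) = (K + P)/(P + 1) = (K + P)/(1 + P))
(-15583 + x(77, 121))/(-38240 + Z(-141, 24)) = (-15583 + 77)/(-38240 + (24 - 141)/(1 - 141)) = -15506/(-38240 - 117/(-140)) = -15506/(-38240 - 1/140*(-117)) = -15506/(-38240 + 117/140) = -15506/(-5353483/140) = -15506*(-140/5353483) = 2170840/5353483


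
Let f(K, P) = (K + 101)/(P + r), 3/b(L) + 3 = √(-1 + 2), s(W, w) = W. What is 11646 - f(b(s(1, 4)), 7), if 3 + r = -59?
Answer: 1281259/110 ≈ 11648.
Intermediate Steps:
r = -62 (r = -3 - 59 = -62)
b(L) = -3/2 (b(L) = 3/(-3 + √(-1 + 2)) = 3/(-3 + √1) = 3/(-3 + 1) = 3/(-2) = 3*(-½) = -3/2)
f(K, P) = (101 + K)/(-62 + P) (f(K, P) = (K + 101)/(P - 62) = (101 + K)/(-62 + P))
11646 - f(b(s(1, 4)), 7) = 11646 - (101 - 3/2)/(-62 + 7) = 11646 - 199/((-55)*2) = 11646 - (-1)*199/(55*2) = 11646 - 1*(-199/110) = 11646 + 199/110 = 1281259/110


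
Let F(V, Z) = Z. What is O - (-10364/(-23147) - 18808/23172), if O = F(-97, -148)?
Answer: -19796605966/134090571 ≈ -147.64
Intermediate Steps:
O = -148
O - (-10364/(-23147) - 18808/23172) = -148 - (-10364/(-23147) - 18808/23172) = -148 - (-10364*(-1/23147) - 18808*1/23172) = -148 - (10364/23147 - 4702/5793) = -148 - 1*(-48798542/134090571) = -148 + 48798542/134090571 = -19796605966/134090571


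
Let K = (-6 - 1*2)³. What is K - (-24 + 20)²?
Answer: -528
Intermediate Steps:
K = -512 (K = (-6 - 2)³ = (-8)³ = -512)
K - (-24 + 20)² = -512 - (-24 + 20)² = -512 - 1*(-4)² = -512 - 1*16 = -512 - 16 = -528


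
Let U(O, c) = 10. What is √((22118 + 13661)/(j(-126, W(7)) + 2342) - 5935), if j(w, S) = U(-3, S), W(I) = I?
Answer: I*√41770023/84 ≈ 76.94*I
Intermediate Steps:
j(w, S) = 10
√((22118 + 13661)/(j(-126, W(7)) + 2342) - 5935) = √((22118 + 13661)/(10 + 2342) - 5935) = √(35779/2352 - 5935) = √(-13923341/2352) = I*√41770023/84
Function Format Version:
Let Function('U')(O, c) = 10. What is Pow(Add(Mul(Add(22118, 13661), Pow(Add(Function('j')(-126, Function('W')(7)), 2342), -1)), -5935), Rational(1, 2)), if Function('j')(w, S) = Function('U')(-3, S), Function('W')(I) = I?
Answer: Mul(Rational(1, 84), I, Pow(41770023, Rational(1, 2))) ≈ Mul(76.940, I)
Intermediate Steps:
Function('j')(w, S) = 10
Pow(Add(Mul(Add(22118, 13661), Pow(Add(Function('j')(-126, Function('W')(7)), 2342), -1)), -5935), Rational(1, 2)) = Pow(Add(Mul(Add(22118, 13661), Pow(Add(10, 2342), -1)), -5935), Rational(1, 2)) = Pow(Add(Mul(35779, Pow(2352, -1)), -5935), Rational(1, 2)) = Pow(Add(Mul(35779, Rational(1, 2352)), -5935), Rational(1, 2)) = Pow(Add(Rational(35779, 2352), -5935), Rational(1, 2)) = Pow(Rational(-13923341, 2352), Rational(1, 2)) = Mul(Rational(1, 84), I, Pow(41770023, Rational(1, 2)))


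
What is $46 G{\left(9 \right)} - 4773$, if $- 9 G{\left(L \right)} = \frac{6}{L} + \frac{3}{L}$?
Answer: $- \frac{43003}{9} \approx -4778.1$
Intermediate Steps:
$G{\left(L \right)} = - \frac{1}{L}$ ($G{\left(L \right)} = - \frac{\frac{6}{L} + \frac{3}{L}}{9} = - \frac{9 \frac{1}{L}}{9} = - \frac{1}{L}$)
$46 G{\left(9 \right)} - 4773 = 46 \left(- \frac{1}{9}\right) - 4773 = - \frac{46}{9} - 4773 = - \frac{43003}{9}$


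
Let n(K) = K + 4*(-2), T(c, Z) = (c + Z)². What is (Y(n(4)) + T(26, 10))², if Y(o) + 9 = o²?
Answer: 1697809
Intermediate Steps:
T(c, Z) = (Z + c)²
n(K) = -8 + K (n(K) = K - 8 = -8 + K)
Y(o) = -9 + o²
(Y(n(4)) + T(26, 10))² = ((-9 + (-8 + 4)²) + (10 + 26)²)² = ((-9 + (-4)²) + 36²)² = ((-9 + 16) + 1296)² = (7 + 1296)² = 1303² = 1697809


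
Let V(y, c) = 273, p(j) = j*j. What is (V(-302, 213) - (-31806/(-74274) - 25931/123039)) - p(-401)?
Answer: -244500492874258/1523099781 ≈ -1.6053e+5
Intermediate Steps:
p(j) = j²
(V(-302, 213) - (-31806/(-74274) - 25931/123039)) - p(-401) = (273 - (-31806/(-74274) - 25931/123039)) - 1*(-401)² = (273 - (-31806*(-1/74274) - 25931*1/123039)) - 1*160801 = (273 - (5301/12379 - 25931/123039)) - 160801 = (273 - 1*331229890/1523099781) - 160801 = (273 - 331229890/1523099781) - 160801 = 415475010323/1523099781 - 160801 = -244500492874258/1523099781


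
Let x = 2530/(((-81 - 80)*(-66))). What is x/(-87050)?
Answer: -1/365610 ≈ -2.7352e-6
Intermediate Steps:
x = 5/21 (x = 2530/((-161*(-66))) = 2530/10626 = 2530*(1/10626) = 5/21 ≈ 0.23810)
x/(-87050) = (5/21)/(-87050) = (5/21)*(-1/87050) = -1/365610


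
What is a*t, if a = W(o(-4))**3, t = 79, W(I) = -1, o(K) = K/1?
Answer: -79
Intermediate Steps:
o(K) = K (o(K) = K*1 = K)
a = -1 (a = (-1)**3 = -1)
a*t = -1*79 = -79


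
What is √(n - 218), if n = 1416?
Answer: √1198 ≈ 34.612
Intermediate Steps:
√(n - 218) = √(1416 - 218) = √1198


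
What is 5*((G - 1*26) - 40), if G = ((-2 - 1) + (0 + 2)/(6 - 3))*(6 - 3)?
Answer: -365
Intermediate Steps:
G = -7 (G = (-3 + 2/3)*3 = -7/3*3 = -7)
5*((G - 1*26) - 40) = 5*((-7 - 1*26) - 40) = 5*((-7 - 26) - 40) = 5*(-33 - 40) = 5*(-73) = -365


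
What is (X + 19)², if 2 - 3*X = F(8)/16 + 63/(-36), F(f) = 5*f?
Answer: 54289/144 ≈ 377.01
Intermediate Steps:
X = 5/12 (X = ⅔ - ((5*8)/16 + 63/(-36))/3 = ⅔ - (40*(1/16) + 63*(-1/36))/3 = ⅔ - (5/2 - 7/4)/3 = ⅔ - ⅓*¾ = ⅔ - ¼ = 5/12 ≈ 0.41667)
(X + 19)² = (5/12 + 19)² = (233/12)² = 54289/144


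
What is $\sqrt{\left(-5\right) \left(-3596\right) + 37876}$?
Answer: $4 \sqrt{3491} \approx 236.34$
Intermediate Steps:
$\sqrt{\left(-5\right) \left(-3596\right) + 37876} = \sqrt{17980 + 37876} = \sqrt{55856} = 4 \sqrt{3491}$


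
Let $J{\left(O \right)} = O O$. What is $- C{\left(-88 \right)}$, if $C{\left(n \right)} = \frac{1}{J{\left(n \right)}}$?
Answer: $- \frac{1}{7744} \approx -0.00012913$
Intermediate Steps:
$J{\left(O \right)} = O^{2}$
$C{\left(n \right)} = \frac{1}{n^{2}}$
$- C{\left(-88 \right)} = - \frac{1}{7744}$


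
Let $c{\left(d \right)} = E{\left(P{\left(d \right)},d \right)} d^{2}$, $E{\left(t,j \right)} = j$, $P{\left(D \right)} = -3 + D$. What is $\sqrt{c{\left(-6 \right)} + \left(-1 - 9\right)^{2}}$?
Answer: $2 i \sqrt{29} \approx 10.77 i$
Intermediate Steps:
$c{\left(d \right)} = d^{3}$ ($c{\left(d \right)} = d d^{2} = d^{3}$)
$\sqrt{c{\left(-6 \right)} + \left(-1 - 9\right)^{2}} = \sqrt{\left(-6\right)^{3} + \left(-1 - 9\right)^{2}} = \sqrt{-216 + \left(-10\right)^{2}} = \sqrt{-216 + 100} = \sqrt{-116} = 2 i \sqrt{29}$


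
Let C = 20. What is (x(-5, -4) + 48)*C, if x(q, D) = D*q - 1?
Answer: 1340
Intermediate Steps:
x(q, D) = -1 + D*q
(x(-5, -4) + 48)*C = ((-1 - 4*(-5)) + 48)*20 = ((-1 + 20) + 48)*20 = (19 + 48)*20 = 67*20 = 1340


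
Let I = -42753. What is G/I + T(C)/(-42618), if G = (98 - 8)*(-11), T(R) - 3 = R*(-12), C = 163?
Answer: 13965381/202449706 ≈ 0.068982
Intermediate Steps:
T(R) = 3 - 12*R (T(R) = 3 + R*(-12) = 3 - 12*R)
G = -990 (G = 90*(-11) = -990)
G/I + T(C)/(-42618) = -990/(-42753) + (3 - 12*163)/(-42618) = -990*(-1/42753) + (3 - 1956)*(-1/42618) = 330/14251 - 1953*(-1/42618) = 330/14251 + 651/14206 = 13965381/202449706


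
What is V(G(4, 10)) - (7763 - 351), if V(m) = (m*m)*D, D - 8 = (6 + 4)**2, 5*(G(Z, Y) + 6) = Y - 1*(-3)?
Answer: -154088/25 ≈ -6163.5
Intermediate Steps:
G(Z, Y) = -27/5 + Y/5 (G(Z, Y) = -6 + (Y - 1*(-3))/5 = -6 + (Y + 3)/5 = -6 + (3 + Y)/5 = -6 + (3/5 + Y/5) = -27/5 + Y/5)
D = 108 (D = 8 + (6 + 4)**2 = 8 + 10**2 = 8 + 100 = 108)
V(m) = 108*m**2 (V(m) = (m*m)*108 = m**2*108 = 108*m**2)
V(G(4, 10)) - (7763 - 351) = 108*(-27/5 + (1/5)*10)**2 - (7763 - 351) = 108*(-27/5 + 2)**2 - 1*7412 = 108*(-17/5)**2 - 7412 = 108*(289/25) - 7412 = 31212/25 - 7412 = -154088/25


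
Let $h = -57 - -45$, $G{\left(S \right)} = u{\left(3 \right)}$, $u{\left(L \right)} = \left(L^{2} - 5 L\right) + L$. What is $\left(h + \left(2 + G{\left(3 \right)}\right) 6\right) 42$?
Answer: $-756$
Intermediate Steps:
$u{\left(L \right)} = L^{2} - 4 L$
$G{\left(S \right)} = -3$ ($G{\left(S \right)} = 3 \left(-4 + 3\right) = 3 \left(-1\right) = -3$)
$h = -12$ ($h = -57 + 45 = -12$)
$\left(h + \left(2 + G{\left(3 \right)}\right) 6\right) 42 = \left(-12 + \left(2 - 3\right) 6\right) 42 = \left(-12 - 6\right) 42 = \left(-18\right) 42 = -756$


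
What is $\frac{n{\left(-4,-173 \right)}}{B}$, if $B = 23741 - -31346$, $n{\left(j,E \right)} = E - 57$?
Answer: $- \frac{230}{55087} \approx -0.0041752$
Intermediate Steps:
$n{\left(j,E \right)} = -57 + E$
$B = 55087$ ($B = 23741 + 31346 = 55087$)
$\frac{n{\left(-4,-173 \right)}}{B} = \frac{-57 - 173}{55087} = \left(-230\right) \frac{1}{55087} = - \frac{230}{55087}$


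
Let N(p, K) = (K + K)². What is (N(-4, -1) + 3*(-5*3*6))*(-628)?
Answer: 167048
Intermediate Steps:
N(p, K) = 4*K² (N(p, K) = (2*K)² = 4*K²)
(N(-4, -1) + 3*(-5*3*6))*(-628) = (4*(-1)² + 3*(-5*3*6))*(-628) = (4*1 + 3*(-15*6))*(-628) = (4 + 3*(-90))*(-628) = (4 - 270)*(-628) = -266*(-628) = 167048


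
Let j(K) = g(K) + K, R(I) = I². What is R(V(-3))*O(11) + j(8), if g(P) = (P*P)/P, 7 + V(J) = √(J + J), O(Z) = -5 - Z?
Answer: -672 + 224*I*√6 ≈ -672.0 + 548.69*I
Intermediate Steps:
V(J) = -7 + √2*√J (V(J) = -7 + √(J + J) = -7 + √(2*J) = -7 + √2*√J)
g(P) = P (g(P) = P²/P = P)
j(K) = 2*K (j(K) = K + K = 2*K)
R(V(-3))*O(11) + j(8) = (-7 + √2*√(-3))²*(-5 - 1*11) + 2*8 = (-7 + √2*(I*√3))²*(-5 - 11) + 16 = (-7 + I*√6)²*(-16) + 16 = -16*(-7 + I*√6)² + 16 = 16 - 16*(-7 + I*√6)²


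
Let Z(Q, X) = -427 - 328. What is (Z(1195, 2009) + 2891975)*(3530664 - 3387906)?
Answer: 412744784760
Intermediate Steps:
Z(Q, X) = -755
(Z(1195, 2009) + 2891975)*(3530664 - 3387906) = (-755 + 2891975)*(3530664 - 3387906) = 2891220*142758 = 412744784760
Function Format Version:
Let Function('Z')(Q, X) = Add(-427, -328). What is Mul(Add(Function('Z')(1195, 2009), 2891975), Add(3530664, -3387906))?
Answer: 412744784760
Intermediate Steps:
Function('Z')(Q, X) = -755
Mul(Add(Function('Z')(1195, 2009), 2891975), Add(3530664, -3387906)) = Mul(Add(-755, 2891975), Add(3530664, -3387906)) = Mul(2891220, 142758) = 412744784760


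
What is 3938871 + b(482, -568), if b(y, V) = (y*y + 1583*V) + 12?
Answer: 3272063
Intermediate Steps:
b(y, V) = 12 + y² + 1583*V (b(y, V) = (y² + 1583*V) + 12 = 12 + y² + 1583*V)
3938871 + b(482, -568) = 3938871 + (12 + 482² + 1583*(-568)) = 3938871 + (12 + 232324 - 899144) = 3938871 - 666808 = 3272063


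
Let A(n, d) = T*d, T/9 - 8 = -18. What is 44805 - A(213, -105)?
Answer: 35355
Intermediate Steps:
T = -90 (T = 72 + 9*(-18) = 72 - 162 = -90)
A(n, d) = -90*d
44805 - A(213, -105) = 44805 - (-90)*(-105) = 44805 - 1*9450 = 44805 - 9450 = 35355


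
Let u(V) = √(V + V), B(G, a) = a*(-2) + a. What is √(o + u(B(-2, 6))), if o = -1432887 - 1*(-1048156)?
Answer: √(-384731 + 2*I*√3) ≈ 0.003 + 620.27*I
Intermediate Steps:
B(G, a) = -a (B(G, a) = -2*a + a = -a)
o = -384731 (o = -1432887 + 1048156 = -384731)
u(V) = √2*√V (u(V) = √(2*V) = √2*√V)
√(o + u(B(-2, 6))) = √(-384731 + √2*√(-1*6)) = √(-384731 + √2*√(-6)) = √(-384731 + √2*(I*√6)) = √(-384731 + 2*I*√3)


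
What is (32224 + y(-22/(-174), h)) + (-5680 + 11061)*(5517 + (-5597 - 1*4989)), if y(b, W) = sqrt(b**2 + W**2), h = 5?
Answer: -27244065 + sqrt(189346)/87 ≈ -2.7244e+7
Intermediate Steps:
y(b, W) = sqrt(W**2 + b**2)
(32224 + y(-22/(-174), h)) + (-5680 + 11061)*(5517 + (-5597 - 1*4989)) = (32224 + sqrt(5**2 + (-22/(-174))**2)) + (-5680 + 11061)*(5517 + (-5597 - 1*4989)) = (32224 + sqrt(25 + (-22*(-1/174))**2)) + 5381*(5517 + (-5597 - 4989)) = (32224 + sqrt(25 + (11/87)**2)) + 5381*(5517 - 10586) = (32224 + sqrt(25 + 121/7569)) + 5381*(-5069) = (32224 + sqrt(189346/7569)) - 27276289 = (32224 + sqrt(189346)/87) - 27276289 = -27244065 + sqrt(189346)/87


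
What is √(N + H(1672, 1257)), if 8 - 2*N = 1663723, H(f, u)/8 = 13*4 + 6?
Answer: I*√3325574/2 ≈ 911.81*I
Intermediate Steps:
H(f, u) = 464 (H(f, u) = 8*(13*4 + 6) = 8*(52 + 6) = 8*58 = 464)
N = -1663715/2 (N = 4 - ½*1663723 = 4 - 1663723/2 = -1663715/2 ≈ -8.3186e+5)
√(N + H(1672, 1257)) = √(-1663715/2 + 464) = √(-1662787/2) = I*√3325574/2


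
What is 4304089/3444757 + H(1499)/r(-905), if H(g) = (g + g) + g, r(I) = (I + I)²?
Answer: 742953528691/593966758300 ≈ 1.2508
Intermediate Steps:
r(I) = 4*I² (r(I) = (2*I)² = 4*I²)
H(g) = 3*g (H(g) = 2*g + g = 3*g)
4304089/3444757 + H(1499)/r(-905) = 4304089/3444757 + (3*1499)/((4*(-905)²)) = 4304089*(1/3444757) + 4497/((4*819025)) = 226531/181303 + 4497/3276100 = 742953528691/593966758300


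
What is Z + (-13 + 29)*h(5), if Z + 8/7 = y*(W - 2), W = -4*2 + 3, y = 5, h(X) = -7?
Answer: -1037/7 ≈ -148.14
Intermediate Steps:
W = -5 (W = -8 + 3 = -5)
Z = -253/7 (Z = -8/7 + 5*(-5 - 2) = -8/7 + 5*(-7) = -8/7 - 35 = -253/7 ≈ -36.143)
Z + (-13 + 29)*h(5) = -253/7 + (-13 + 29)*(-7) = -253/7 + 16*(-7) = -253/7 - 112 = -1037/7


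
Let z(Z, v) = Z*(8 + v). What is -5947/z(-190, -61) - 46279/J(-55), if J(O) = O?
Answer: 4902131/5830 ≈ 840.85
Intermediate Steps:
-5947/z(-190, -61) - 46279/J(-55) = -5947*(-1/(190*(8 - 61))) - 46279/(-55) = -5947/((-190*(-53))) - 46279*(-1/55) = -5947/10070 + 46279/55 = -5947*1/10070 + 46279/55 = -313/530 + 46279/55 = 4902131/5830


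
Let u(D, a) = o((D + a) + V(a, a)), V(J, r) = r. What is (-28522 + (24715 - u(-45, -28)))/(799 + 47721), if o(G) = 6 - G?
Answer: -1957/24260 ≈ -0.080668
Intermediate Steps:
u(D, a) = 6 - D - 2*a (u(D, a) = 6 - ((D + a) + a) = 6 - (D + 2*a) = 6 + (-D - 2*a) = 6 - D - 2*a)
(-28522 + (24715 - u(-45, -28)))/(799 + 47721) = (-28522 + (24715 - (6 - 1*(-45) - 2*(-28))))/(799 + 47721) = (-28522 + (24715 - (6 + 45 + 56)))/48520 = (-28522 + (24715 - 1*107))*(1/48520) = (-28522 + (24715 - 107))*(1/48520) = (-28522 + 24608)*(1/48520) = -3914*1/48520 = -1957/24260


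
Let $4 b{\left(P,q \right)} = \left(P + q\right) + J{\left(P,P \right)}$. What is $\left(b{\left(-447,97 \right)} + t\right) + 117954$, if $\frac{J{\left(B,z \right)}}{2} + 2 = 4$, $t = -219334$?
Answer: $- \frac{202933}{2} \approx -1.0147 \cdot 10^{5}$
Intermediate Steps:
$J{\left(B,z \right)} = 4$ ($J{\left(B,z \right)} = -4 + 2 \cdot 4 = -4 + 8 = 4$)
$b{\left(P,q \right)} = 1 + \frac{P}{4} + \frac{q}{4}$ ($b{\left(P,q \right)} = \frac{\left(P + q\right) + 4}{4} = \frac{4 + P + q}{4} = 1 + \frac{P}{4} + \frac{q}{4}$)
$\left(b{\left(-447,97 \right)} + t\right) + 117954 = \left(\left(1 + \frac{1}{4} \left(-447\right) + \frac{1}{4} \cdot 97\right) - 219334\right) + 117954 = \left(\left(1 - \frac{447}{4} + \frac{97}{4}\right) - 219334\right) + 117954 = \left(- \frac{173}{2} - 219334\right) + 117954 = - \frac{438841}{2} + 117954 = - \frac{202933}{2}$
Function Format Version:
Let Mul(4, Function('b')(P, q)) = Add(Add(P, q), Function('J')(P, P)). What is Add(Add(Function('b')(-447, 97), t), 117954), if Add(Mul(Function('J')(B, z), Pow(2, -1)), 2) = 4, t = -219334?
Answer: Rational(-202933, 2) ≈ -1.0147e+5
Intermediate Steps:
Function('J')(B, z) = 4 (Function('J')(B, z) = Add(-4, Mul(2, 4)) = Add(-4, 8) = 4)
Function('b')(P, q) = Add(1, Mul(Rational(1, 4), P), Mul(Rational(1, 4), q)) (Function('b')(P, q) = Mul(Rational(1, 4), Add(Add(P, q), 4)) = Mul(Rational(1, 4), Add(4, P, q)) = Add(1, Mul(Rational(1, 4), P), Mul(Rational(1, 4), q)))
Add(Add(Function('b')(-447, 97), t), 117954) = Add(Add(Add(1, Mul(Rational(1, 4), -447), Mul(Rational(1, 4), 97)), -219334), 117954) = Add(Add(Add(1, Rational(-447, 4), Rational(97, 4)), -219334), 117954) = Add(Add(Rational(-173, 2), -219334), 117954) = Add(Rational(-438841, 2), 117954) = Rational(-202933, 2)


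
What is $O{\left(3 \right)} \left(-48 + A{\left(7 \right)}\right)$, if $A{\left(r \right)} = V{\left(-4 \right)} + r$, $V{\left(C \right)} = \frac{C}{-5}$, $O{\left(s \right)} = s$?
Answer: $- \frac{603}{5} \approx -120.6$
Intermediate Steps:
$V{\left(C \right)} = - \frac{C}{5}$ ($V{\left(C \right)} = C \left(- \frac{1}{5}\right) = - \frac{C}{5}$)
$A{\left(r \right)} = \frac{4}{5} + r$ ($A{\left(r \right)} = \left(- \frac{1}{5}\right) \left(-4\right) + r = \frac{4}{5} + r$)
$O{\left(3 \right)} \left(-48 + A{\left(7 \right)}\right) = 3 \left(-48 + \left(\frac{4}{5} + 7\right)\right) = 3 \left(-48 + \frac{39}{5}\right) = 3 \left(- \frac{201}{5}\right) = - \frac{603}{5}$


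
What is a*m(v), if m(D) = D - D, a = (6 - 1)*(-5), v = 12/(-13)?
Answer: 0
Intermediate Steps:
v = -12/13 (v = 12*(-1/13) = -12/13 ≈ -0.92308)
a = -25 (a = 5*(-5) = -25)
m(D) = 0
a*m(v) = -25*0 = 0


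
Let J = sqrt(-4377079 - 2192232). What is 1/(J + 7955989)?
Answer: 7955989/63297767537432 - I*sqrt(6569311)/63297767537432 ≈ 1.2569e-7 - 4.0492e-11*I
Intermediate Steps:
J = I*sqrt(6569311) (J = sqrt(-6569311) = I*sqrt(6569311) ≈ 2563.1*I)
1/(J + 7955989) = 1/(I*sqrt(6569311) + 7955989) = 1/(7955989 + I*sqrt(6569311))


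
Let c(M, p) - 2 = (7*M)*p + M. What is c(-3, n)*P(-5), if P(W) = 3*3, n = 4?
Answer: -765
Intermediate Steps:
P(W) = 9
c(M, p) = 2 + M + 7*M*p (c(M, p) = 2 + ((7*M)*p + M) = 2 + (7*M*p + M) = 2 + (M + 7*M*p) = 2 + M + 7*M*p)
c(-3, n)*P(-5) = (2 - 3 + 7*(-3)*4)*9 = (2 - 3 - 84)*9 = -85*9 = -765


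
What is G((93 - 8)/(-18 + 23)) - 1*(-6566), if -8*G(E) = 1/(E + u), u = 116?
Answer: 6986223/1064 ≈ 6566.0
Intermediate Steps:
G(E) = -1/(8*(116 + E)) (G(E) = -1/(8*(E + 116)) = -1/(8*(116 + E)))
G((93 - 8)/(-18 + 23)) - 1*(-6566) = -1/(928 + 8*((93 - 8)/(-18 + 23))) - 1*(-6566) = -1/(928 + 8*(85/5)) + 6566 = -1/(928 + 8*(85*(⅕))) + 6566 = -1/(928 + 8*17) + 6566 = -1/(928 + 136) + 6566 = -1/1064 + 6566 = 6986223/1064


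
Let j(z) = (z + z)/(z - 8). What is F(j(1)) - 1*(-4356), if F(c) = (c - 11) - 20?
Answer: 30273/7 ≈ 4324.7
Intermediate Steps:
j(z) = 2*z/(-8 + z) (j(z) = (2*z)/(-8 + z) = 2*z/(-8 + z))
F(c) = -31 + c (F(c) = (-11 + c) - 20 = -31 + c)
F(j(1)) - 1*(-4356) = (-31 + 2*1/(-8 + 1)) - 1*(-4356) = (-31 + 2*1/(-7)) + 4356 = (-31 + 2*1*(-⅐)) + 4356 = (-31 - 2/7) + 4356 = -219/7 + 4356 = 30273/7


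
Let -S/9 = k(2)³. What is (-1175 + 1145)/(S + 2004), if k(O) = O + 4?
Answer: -½ ≈ -0.50000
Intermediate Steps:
k(O) = 4 + O
S = -1944 (S = -9*(4 + 2)³ = -9*6³ = -9*216 = -1944)
(-1175 + 1145)/(S + 2004) = (-1175 + 1145)/(-1944 + 2004) = -30/60 = -30*1/60 = -½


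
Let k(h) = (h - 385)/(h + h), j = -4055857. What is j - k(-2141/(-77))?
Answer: -8683576085/2141 ≈ -4.0559e+6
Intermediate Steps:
k(h) = (-385 + h)/(2*h) (k(h) = (-385 + h)/((2*h)) = (-385 + h)*(1/(2*h)) = (-385 + h)/(2*h))
j - k(-2141/(-77)) = -4055857 - (-385 - 2141/(-77))/(2*((-2141/(-77)))) = -4055857 - (-385 - 2141*(-1/77))/(2*((-2141*(-1/77)))) = -4055857 - (-385 + 2141/77)/(2*2141/77) = -4055857 - 77*(-27504)/(2*2141*77) = -4055857 - 1*(-13752/2141) = -4055857 + 13752/2141 = -8683576085/2141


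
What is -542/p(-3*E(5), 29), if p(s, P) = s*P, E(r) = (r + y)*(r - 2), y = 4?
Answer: 542/2349 ≈ 0.23074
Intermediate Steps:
E(r) = (-2 + r)*(4 + r) (E(r) = (r + 4)*(r - 2) = (4 + r)*(-2 + r) = (-2 + r)*(4 + r))
p(s, P) = P*s
-542/p(-3*E(5), 29) = -542*(-1/(87*(-8 + 5² + 2*5))) = -542*(-1/(87*(-8 + 25 + 10))) = -542/(29*(-3*27)) = -542/(29*(-81)) = -542/(-2349) = -542*(-1/2349) = 542/2349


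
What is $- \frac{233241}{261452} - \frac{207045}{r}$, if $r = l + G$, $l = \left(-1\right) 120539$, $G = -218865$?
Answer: $- \frac{14620677}{51832859} \approx -0.28207$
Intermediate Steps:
$l = -120539$
$r = -339404$ ($r = -120539 - 218865 = -339404$)
$- \frac{233241}{261452} - \frac{207045}{r} = - \frac{233241}{261452} - \frac{207045}{-339404} = \left(-233241\right) \frac{1}{261452} - - \frac{1935}{3172} = - \frac{233241}{261452} + \frac{1935}{3172} = - \frac{14620677}{51832859}$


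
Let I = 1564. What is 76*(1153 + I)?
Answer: 206492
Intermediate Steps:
76*(1153 + I) = 76*(1153 + 1564) = 76*2717 = 206492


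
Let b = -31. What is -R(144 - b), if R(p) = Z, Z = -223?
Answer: 223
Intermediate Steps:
R(p) = -223
-R(144 - b) = -1*(-223) = 223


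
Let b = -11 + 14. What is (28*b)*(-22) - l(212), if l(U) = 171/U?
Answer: -391947/212 ≈ -1848.8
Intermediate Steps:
b = 3
(28*b)*(-22) - l(212) = (28*3)*(-22) - 171/212 = 84*(-22) - 171/212 = -1848 - 1*171/212 = -1848 - 171/212 = -391947/212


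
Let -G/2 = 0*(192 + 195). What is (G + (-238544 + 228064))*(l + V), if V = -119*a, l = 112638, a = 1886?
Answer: 1171622080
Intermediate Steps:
V = -224434 (V = -119*1886 = -224434)
G = 0 (G = -0*(192 + 195) = -0*387 = -2*0 = 0)
(G + (-238544 + 228064))*(l + V) = (0 + (-238544 + 228064))*(112638 - 224434) = (0 - 10480)*(-111796) = -10480*(-111796) = 1171622080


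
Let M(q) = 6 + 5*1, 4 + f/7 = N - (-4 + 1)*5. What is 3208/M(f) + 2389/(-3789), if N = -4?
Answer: 12128833/41679 ≈ 291.01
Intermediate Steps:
f = 49 (f = -28 + 7*(-4 - (-4 + 1)*5) = -28 + 7*(-4 - (-3)*5) = -28 + 7*(-4 - 1*(-15)) = -28 + 7*(-4 + 15) = -28 + 7*11 = -28 + 77 = 49)
M(q) = 11 (M(q) = 6 + 5 = 11)
3208/M(f) + 2389/(-3789) = 3208/11 + 2389/(-3789) = 3208*(1/11) + 2389*(-1/3789) = 3208/11 - 2389/3789 = 12128833/41679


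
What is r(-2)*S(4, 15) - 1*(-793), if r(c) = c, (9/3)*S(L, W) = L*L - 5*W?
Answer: 2497/3 ≈ 832.33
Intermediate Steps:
S(L, W) = -5*W/3 + L**2/3 (S(L, W) = (L*L - 5*W)/3 = (L**2 - 5*W)/3 = -5*W/3 + L**2/3)
r(-2)*S(4, 15) - 1*(-793) = -2*(-5/3*15 + (1/3)*4**2) - 1*(-793) = -2*(-25 + (1/3)*16) + 793 = -2*(-25 + 16/3) + 793 = -2*(-59/3) + 793 = 118/3 + 793 = 2497/3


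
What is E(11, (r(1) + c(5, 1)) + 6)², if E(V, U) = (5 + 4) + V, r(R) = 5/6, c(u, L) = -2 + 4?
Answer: 400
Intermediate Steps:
c(u, L) = 2
r(R) = ⅚ (r(R) = 5*(⅙) = ⅚)
E(V, U) = 9 + V
E(11, (r(1) + c(5, 1)) + 6)² = (9 + 11)² = 20² = 400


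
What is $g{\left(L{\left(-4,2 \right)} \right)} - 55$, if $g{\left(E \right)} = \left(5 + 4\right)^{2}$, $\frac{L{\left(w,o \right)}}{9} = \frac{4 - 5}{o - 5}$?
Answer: $26$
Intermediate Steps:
$L{\left(w,o \right)} = - \frac{9}{-5 + o}$ ($L{\left(w,o \right)} = 9 \frac{4 - 5}{o - 5} = 9 \left(- \frac{1}{-5 + o}\right) = - \frac{9}{-5 + o}$)
$g{\left(E \right)} = 81$ ($g{\left(E \right)} = 9^{2} = 81$)
$g{\left(L{\left(-4,2 \right)} \right)} - 55 = 81 - 55 = 26$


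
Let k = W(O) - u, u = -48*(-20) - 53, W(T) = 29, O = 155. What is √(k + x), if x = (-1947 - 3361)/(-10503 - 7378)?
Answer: 7*I*√5727105490/17881 ≈ 29.626*I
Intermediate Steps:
u = 907 (u = 960 - 53 = 907)
k = -878 (k = 29 - 1*907 = 29 - 907 = -878)
x = 5308/17881 (x = -5308/(-17881) = -5308*(-1/17881) = 5308/17881 ≈ 0.29685)
√(k + x) = √(-878 + 5308/17881) = √(-15694210/17881) = 7*I*√5727105490/17881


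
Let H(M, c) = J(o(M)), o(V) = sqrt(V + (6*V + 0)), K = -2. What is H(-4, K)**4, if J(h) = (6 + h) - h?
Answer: 1296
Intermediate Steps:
o(V) = sqrt(7)*sqrt(V) (o(V) = sqrt(V + 6*V) = sqrt(7*V) = sqrt(7)*sqrt(V))
J(h) = 6
H(M, c) = 6
H(-4, K)**4 = 6**4 = 1296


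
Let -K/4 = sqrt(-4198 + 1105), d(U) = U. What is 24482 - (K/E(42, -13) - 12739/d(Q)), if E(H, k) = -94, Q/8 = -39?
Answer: 7625645/312 - 2*I*sqrt(3093)/47 ≈ 24441.0 - 2.3666*I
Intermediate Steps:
Q = -312 (Q = 8*(-39) = -312)
K = -4*I*sqrt(3093) (K = -4*sqrt(-4198 + 1105) = -4*I*sqrt(3093) ≈ -222.46*I)
24482 - (K/E(42, -13) - 12739/d(Q)) = 24482 - (-4*I*sqrt(3093)/(-94) - 12739/(-312)) = 24482 - (-4*I*sqrt(3093)*(-1/94) - 12739*(-1/312)) = 24482 - (2*I*sqrt(3093)/47 + 12739/312) = 24482 - (12739/312 + 2*I*sqrt(3093)/47) = 24482 + (-12739/312 - 2*I*sqrt(3093)/47) = 7625645/312 - 2*I*sqrt(3093)/47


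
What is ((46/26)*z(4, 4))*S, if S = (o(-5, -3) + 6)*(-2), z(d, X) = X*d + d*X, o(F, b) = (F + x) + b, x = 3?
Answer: -1472/13 ≈ -113.23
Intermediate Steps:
o(F, b) = 3 + F + b (o(F, b) = (F + 3) + b = (3 + F) + b = 3 + F + b)
z(d, X) = 2*X*d (z(d, X) = X*d + X*d = 2*X*d)
S = -2 (S = ((3 - 5 - 3) + 6)*(-2) = (-5 + 6)*(-2) = 1*(-2) = -2)
((46/26)*z(4, 4))*S = ((46/26)*(2*4*4))*(-2) = ((46*(1/26))*32)*(-2) = ((23/13)*32)*(-2) = (736/13)*(-2) = -1472/13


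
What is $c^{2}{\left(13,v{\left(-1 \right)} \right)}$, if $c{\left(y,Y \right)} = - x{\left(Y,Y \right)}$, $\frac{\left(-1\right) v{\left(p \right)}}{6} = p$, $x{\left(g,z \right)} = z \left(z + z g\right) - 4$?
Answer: $61504$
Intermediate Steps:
$x{\left(g,z \right)} = -4 + z \left(z + g z\right)$ ($x{\left(g,z \right)} = z \left(z + g z\right) - 4 = -4 + z \left(z + g z\right)$)
$v{\left(p \right)} = - 6 p$
$c{\left(y,Y \right)} = 4 - Y^{2} - Y^{3}$ ($c{\left(y,Y \right)} = - (-4 + Y^{2} + Y Y^{2}) = - (-4 + Y^{2} + Y^{3}) = 4 - Y^{2} - Y^{3}$)
$c^{2}{\left(13,v{\left(-1 \right)} \right)} = \left(4 - \left(\left(-6\right) \left(-1\right)\right)^{2} - \left(\left(-6\right) \left(-1\right)\right)^{3}\right)^{2} = \left(4 - 6^{2} - 6^{3}\right)^{2} = \left(4 - 36 - 216\right)^{2} = \left(-248\right)^{2} = 61504$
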